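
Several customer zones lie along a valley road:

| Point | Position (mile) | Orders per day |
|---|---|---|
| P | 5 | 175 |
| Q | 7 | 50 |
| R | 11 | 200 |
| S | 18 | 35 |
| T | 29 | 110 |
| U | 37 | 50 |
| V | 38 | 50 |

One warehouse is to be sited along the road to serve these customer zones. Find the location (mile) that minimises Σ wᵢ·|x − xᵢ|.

For a sum of weighted absolute distances on a line, the optimum is the weighted median (not the mean). Total weight W = 670; half-weight = 335.
Sort by position and accumulate weight:
  mile 5 (P, w=175) → cum 175
  mile 7 (Q, w=50) → cum 225
  mile 11 (R, w=200) → cum 425  ≥ 335 → median here
  mile 18 (S, w=35) → cum 460
  mile 29 (T, w=110) → cum 570
  mile 37 (U, w=50) → cum 620
  mile 38 (V, w=50) → cum 670
Optimal location: mile 11.

x = 11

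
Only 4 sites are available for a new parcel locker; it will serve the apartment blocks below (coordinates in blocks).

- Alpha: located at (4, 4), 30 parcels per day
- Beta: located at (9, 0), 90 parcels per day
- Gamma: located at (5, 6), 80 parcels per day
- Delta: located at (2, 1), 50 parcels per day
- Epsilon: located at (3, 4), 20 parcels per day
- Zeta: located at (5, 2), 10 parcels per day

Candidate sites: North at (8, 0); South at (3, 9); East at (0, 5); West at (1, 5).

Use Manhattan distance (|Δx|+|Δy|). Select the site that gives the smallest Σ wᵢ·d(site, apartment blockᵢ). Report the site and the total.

Total weighted distance at each candidate:
  North (8, 0): total = 1630
  South (3, 9): total = 2570
  East (0, 5): total = 2350
  West (1, 5): total = 2070
Minimum is at North with total 1630 blocks.

North, total 1630 blocks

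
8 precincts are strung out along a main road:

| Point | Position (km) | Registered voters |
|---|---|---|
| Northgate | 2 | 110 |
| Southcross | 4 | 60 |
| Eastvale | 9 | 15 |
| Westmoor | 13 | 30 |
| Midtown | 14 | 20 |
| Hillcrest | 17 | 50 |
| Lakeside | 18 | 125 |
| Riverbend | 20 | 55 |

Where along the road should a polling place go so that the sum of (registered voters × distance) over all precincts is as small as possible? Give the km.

x = 14

For a sum of weighted absolute distances on a line, the optimum is the weighted median (not the mean). Total weight W = 465; half-weight = 232.5.
Sort by position and accumulate weight:
  km 2 (Northgate, w=110) → cum 110
  km 4 (Southcross, w=60) → cum 170
  km 9 (Eastvale, w=15) → cum 185
  km 13 (Westmoor, w=30) → cum 215
  km 14 (Midtown, w=20) → cum 235  ≥ 232.5 → median here
  km 17 (Hillcrest, w=50) → cum 285
  km 18 (Lakeside, w=125) → cum 410
  km 20 (Riverbend, w=55) → cum 465
Optimal location: km 14.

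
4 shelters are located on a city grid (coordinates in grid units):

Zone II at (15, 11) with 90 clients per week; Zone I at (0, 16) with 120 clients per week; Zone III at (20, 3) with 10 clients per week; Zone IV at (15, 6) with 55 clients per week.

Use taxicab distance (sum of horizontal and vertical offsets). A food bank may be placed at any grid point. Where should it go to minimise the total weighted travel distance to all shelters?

(15, 11)

Manhattan distance separates: Σwᵢ(|x−xᵢ|+|y−yᵢ|) = Σwᵢ|x−xᵢ| + Σwᵢ|y−yᵢ|, so x and y are optimised independently as 1-D weighted medians.
Total weight W = 275; half = 137.5.
x-coordinate, sorted with cumulative weight:
  x=0 (Zone I, w=120) cum 120
  x=15 (Zone II, w=90) cum 210  ← median
  x=15 (Zone IV, w=55) cum 265
  x=20 (Zone III, w=10) cum 275
⇒ x* = 15
y-coordinate, sorted with cumulative weight:
  y=3 (Zone III, w=10) cum 10
  y=6 (Zone IV, w=55) cum 65
  y=11 (Zone II, w=90) cum 155  ← median
  y=16 (Zone I, w=120) cum 275
⇒ y* = 11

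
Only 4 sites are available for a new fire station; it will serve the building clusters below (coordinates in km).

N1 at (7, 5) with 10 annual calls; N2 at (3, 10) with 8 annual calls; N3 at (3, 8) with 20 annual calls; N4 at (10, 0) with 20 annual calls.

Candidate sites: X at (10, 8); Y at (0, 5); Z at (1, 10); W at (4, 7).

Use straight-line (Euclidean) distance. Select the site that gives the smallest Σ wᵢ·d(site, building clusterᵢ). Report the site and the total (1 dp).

W, total 274.0 km

Total weighted distance at each candidate:
  X (10, 8): total = 400.7
  Y (0, 5): total = 425.1
  Z (1, 10): total = 419.7
  W (4, 7): total = 274.0
Minimum is at W with total 274.0 km.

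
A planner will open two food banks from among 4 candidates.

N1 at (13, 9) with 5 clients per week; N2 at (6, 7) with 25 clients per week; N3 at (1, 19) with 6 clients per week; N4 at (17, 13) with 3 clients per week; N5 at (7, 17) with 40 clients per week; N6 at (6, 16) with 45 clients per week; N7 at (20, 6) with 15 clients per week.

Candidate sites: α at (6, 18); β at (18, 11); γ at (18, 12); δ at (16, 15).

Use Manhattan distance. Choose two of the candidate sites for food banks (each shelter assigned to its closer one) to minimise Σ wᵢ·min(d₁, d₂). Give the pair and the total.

{α, β}, total 630

Evaluate every pair (each demand assigned to the nearer of the two):
  {α, β}: total = 630
  {α, γ}: total = 647
  {α, δ}: total = 730
  {β, δ}: total = 1598
  {γ, δ}: total = 1640
  {β, γ}: total = 2050
Best pair: {α, β} with total 630.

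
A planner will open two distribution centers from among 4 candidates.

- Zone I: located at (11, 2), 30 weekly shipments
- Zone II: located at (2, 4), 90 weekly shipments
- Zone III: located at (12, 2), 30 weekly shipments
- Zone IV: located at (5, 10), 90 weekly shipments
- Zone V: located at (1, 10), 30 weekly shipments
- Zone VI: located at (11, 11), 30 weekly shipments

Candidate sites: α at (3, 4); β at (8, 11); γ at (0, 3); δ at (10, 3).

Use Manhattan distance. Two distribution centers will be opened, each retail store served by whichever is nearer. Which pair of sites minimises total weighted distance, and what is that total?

{α, β}, total 1410

Evaluate every pair (each demand assigned to the nearer of the two):
  {α, β}: total = 1410
  {α, δ}: total = 1470
  {β, δ}: total = 1650
  {β, γ}: total = 1710
  {γ, δ}: total = 2010
  {α, γ}: total = 2130
Best pair: {α, β} with total 1410.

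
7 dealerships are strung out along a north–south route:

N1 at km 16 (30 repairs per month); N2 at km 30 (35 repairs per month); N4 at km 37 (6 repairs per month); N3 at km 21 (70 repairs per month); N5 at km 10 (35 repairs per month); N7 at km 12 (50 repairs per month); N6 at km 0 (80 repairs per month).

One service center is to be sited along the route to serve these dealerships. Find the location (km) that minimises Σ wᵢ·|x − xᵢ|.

x = 12

For a sum of weighted absolute distances on a line, the optimum is the weighted median (not the mean). Total weight W = 306; half-weight = 153.
Sort by position and accumulate weight:
  km 0 (N6, w=80) → cum 80
  km 10 (N5, w=35) → cum 115
  km 12 (N7, w=50) → cum 165  ≥ 153 → median here
  km 16 (N1, w=30) → cum 195
  km 21 (N3, w=70) → cum 265
  km 30 (N2, w=35) → cum 300
  km 37 (N4, w=6) → cum 306
Optimal location: km 12.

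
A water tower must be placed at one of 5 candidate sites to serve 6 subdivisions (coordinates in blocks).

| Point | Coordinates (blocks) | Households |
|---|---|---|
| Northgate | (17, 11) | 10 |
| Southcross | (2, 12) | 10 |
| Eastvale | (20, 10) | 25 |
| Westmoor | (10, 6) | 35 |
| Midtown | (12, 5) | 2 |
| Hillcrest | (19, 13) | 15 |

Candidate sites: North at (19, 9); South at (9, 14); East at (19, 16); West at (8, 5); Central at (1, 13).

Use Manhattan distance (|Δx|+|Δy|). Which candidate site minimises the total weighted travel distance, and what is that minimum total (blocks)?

Total weighted distance at each candidate:
  North (19, 9): total = 792
  South (9, 14): total = 1079
  East (19, 16): total = 1201
  West (8, 5): total = 1103
  Central (1, 13): total = 1618
Minimum is at North with total 792 blocks.

North, total 792 blocks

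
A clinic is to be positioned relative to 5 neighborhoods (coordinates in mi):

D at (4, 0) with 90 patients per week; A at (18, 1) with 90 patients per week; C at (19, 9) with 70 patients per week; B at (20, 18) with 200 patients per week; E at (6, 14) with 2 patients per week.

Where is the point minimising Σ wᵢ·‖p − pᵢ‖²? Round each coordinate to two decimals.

The minimiser of Σwᵢ‖p−pᵢ‖² is the weighted centroid p* = (Σwᵢpᵢ)/(Σwᵢ).
Σwᵢ = 452.
Σwᵢxᵢ = 90·4 + 90·18 + 70·19 + 200·20 + 2·6 = 7322.
Σwᵢyᵢ = 90·0 + 90·1 + 70·9 + 200·18 + 2·14 = 4348.
x* = 7322/452 = 16.20, y* = 4348/452 = 9.62.

(16.20, 9.62)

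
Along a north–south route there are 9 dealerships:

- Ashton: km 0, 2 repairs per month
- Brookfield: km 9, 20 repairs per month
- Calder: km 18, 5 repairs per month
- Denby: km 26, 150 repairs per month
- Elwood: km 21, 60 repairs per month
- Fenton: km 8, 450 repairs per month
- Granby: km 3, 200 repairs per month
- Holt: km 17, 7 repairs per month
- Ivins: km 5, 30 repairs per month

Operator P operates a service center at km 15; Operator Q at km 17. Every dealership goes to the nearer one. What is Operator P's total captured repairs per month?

The indifferent point is the midpoint (15+17)/2 = 16; dealerships left of it (closer to Operator P at 15) go to Operator P, those right go to Operator Q.
  Ashton at 0 (w=2) → Operator P
  Granby at 3 (w=200) → Operator P
  Ivins at 5 (w=30) → Operator P
  Fenton at 8 (w=450) → Operator P
  Brookfield at 9 (w=20) → Operator P
  Holt at 17 (w=7) → Operator Q
  Calder at 18 (w=5) → Operator Q
  Elwood at 21 (w=60) → Operator Q
  Denby at 26 (w=150) → Operator Q
Operator P captures 702; Operator Q captures 222.

702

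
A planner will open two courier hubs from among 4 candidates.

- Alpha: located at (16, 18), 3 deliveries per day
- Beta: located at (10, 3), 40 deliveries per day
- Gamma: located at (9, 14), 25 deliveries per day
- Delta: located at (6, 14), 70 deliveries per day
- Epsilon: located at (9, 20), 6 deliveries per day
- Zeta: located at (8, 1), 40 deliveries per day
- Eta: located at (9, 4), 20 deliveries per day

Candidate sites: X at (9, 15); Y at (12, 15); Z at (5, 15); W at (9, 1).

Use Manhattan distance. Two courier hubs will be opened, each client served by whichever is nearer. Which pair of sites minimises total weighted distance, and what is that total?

Evaluate every pair (each demand assigned to the nearer of the two):
  {Z, W}: total = 581
  {X, W}: total = 585
  {Y, W}: total = 879
  {X, Z}: total = 1565
  {X, Y}: total = 1696
  {Y, Z}: total = 1829
Best pair: {Z, W} with total 581.

{Z, W}, total 581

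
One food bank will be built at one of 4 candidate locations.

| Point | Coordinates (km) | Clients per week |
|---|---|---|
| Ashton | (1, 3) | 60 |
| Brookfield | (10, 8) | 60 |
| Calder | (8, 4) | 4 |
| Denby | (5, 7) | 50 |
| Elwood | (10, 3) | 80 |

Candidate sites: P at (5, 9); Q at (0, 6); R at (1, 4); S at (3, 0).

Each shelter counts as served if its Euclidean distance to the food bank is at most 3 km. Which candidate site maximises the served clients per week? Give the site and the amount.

Coverage radius r = 3 km; a point is covered iff (Δx)²+(Δy)² ≤ 3² = 9.
  P (5, 9): covers {Denby} → 50
  Q (0, 6): covers {none} → 0
  R (1, 4): covers {Ashton} → 60
  S (3, 0): covers {none} → 0
Maximum coverage at R: 60 clients per week.

R, covering 60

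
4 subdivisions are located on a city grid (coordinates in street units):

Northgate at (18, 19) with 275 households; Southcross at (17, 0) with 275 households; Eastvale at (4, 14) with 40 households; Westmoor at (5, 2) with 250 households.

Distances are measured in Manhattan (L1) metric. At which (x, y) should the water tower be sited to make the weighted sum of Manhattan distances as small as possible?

Manhattan distance separates: Σwᵢ(|x−xᵢ|+|y−yᵢ|) = Σwᵢ|x−xᵢ| + Σwᵢ|y−yᵢ|, so x and y are optimised independently as 1-D weighted medians.
Total weight W = 840; half = 420.
x-coordinate, sorted with cumulative weight:
  x=4 (Eastvale, w=40) cum 40
  x=5 (Westmoor, w=250) cum 290
  x=17 (Southcross, w=275) cum 565  ← median
  x=18 (Northgate, w=275) cum 840
⇒ x* = 17
y-coordinate, sorted with cumulative weight:
  y=0 (Southcross, w=275) cum 275
  y=2 (Westmoor, w=250) cum 525  ← median
  y=14 (Eastvale, w=40) cum 565
  y=19 (Northgate, w=275) cum 840
⇒ y* = 2

(17, 2)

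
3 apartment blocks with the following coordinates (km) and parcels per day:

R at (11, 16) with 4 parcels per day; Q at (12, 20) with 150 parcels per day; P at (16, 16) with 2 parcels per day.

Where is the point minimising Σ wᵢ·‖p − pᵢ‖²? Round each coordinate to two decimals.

(12.03, 19.85)

The minimiser of Σwᵢ‖p−pᵢ‖² is the weighted centroid p* = (Σwᵢpᵢ)/(Σwᵢ).
Σwᵢ = 156.
Σwᵢxᵢ = 4·11 + 150·12 + 2·16 = 1876.
Σwᵢyᵢ = 4·16 + 150·20 + 2·16 = 3096.
x* = 1876/156 = 12.03, y* = 3096/156 = 19.85.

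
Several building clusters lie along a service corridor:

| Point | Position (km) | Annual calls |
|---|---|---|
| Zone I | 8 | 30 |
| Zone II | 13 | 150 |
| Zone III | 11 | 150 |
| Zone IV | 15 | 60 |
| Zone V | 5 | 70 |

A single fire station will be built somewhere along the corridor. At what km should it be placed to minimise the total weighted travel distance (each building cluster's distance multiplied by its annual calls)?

For a sum of weighted absolute distances on a line, the optimum is the weighted median (not the mean). Total weight W = 460; half-weight = 230.
Sort by position and accumulate weight:
  km 5 (Zone V, w=70) → cum 70
  km 8 (Zone I, w=30) → cum 100
  km 11 (Zone III, w=150) → cum 250  ≥ 230 → median here
  km 13 (Zone II, w=150) → cum 400
  km 15 (Zone IV, w=60) → cum 460
Optimal location: km 11.

x = 11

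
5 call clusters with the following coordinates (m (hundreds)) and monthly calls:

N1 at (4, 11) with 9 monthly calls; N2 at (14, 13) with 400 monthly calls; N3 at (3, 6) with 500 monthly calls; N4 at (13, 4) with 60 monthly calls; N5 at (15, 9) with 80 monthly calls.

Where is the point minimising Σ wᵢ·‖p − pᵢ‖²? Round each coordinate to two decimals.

The minimiser of Σwᵢ‖p−pᵢ‖² is the weighted centroid p* = (Σwᵢpᵢ)/(Σwᵢ).
Σwᵢ = 1049.
Σwᵢxᵢ = 9·4 + 400·14 + 500·3 + 60·13 + 80·15 = 9116.
Σwᵢyᵢ = 9·11 + 400·13 + 500·6 + 60·4 + 80·9 = 9259.
x* = 9116/1049 = 8.69, y* = 9259/1049 = 8.83.

(8.69, 8.83)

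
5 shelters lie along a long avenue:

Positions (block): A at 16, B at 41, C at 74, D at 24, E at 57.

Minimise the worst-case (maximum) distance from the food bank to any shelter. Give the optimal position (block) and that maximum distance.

The 1-center on a line is the midpoint of the two extreme points: leftmost at 16, rightmost at 74.
Optimal location = (16 + 74)/2 = 45; maximum distance = (74 − 16)/2 = 29.

location 45, max distance 29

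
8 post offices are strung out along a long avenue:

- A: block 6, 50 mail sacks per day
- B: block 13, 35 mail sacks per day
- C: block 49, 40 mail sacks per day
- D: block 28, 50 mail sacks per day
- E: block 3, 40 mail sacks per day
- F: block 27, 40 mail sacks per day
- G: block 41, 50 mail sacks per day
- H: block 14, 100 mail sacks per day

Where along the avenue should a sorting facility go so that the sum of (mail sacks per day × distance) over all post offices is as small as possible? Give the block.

x = 14

For a sum of weighted absolute distances on a line, the optimum is the weighted median (not the mean). Total weight W = 405; half-weight = 202.5.
Sort by position and accumulate weight:
  block 3 (E, w=40) → cum 40
  block 6 (A, w=50) → cum 90
  block 13 (B, w=35) → cum 125
  block 14 (H, w=100) → cum 225  ≥ 202.5 → median here
  block 27 (F, w=40) → cum 265
  block 28 (D, w=50) → cum 315
  block 41 (G, w=50) → cum 365
  block 49 (C, w=40) → cum 405
Optimal location: block 14.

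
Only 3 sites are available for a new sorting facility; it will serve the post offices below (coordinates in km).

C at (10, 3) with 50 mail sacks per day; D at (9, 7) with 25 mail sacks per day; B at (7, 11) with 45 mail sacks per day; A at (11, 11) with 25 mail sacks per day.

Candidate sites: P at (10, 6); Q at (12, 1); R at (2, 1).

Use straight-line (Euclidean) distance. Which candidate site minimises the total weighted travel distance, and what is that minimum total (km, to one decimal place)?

P, total 575.2 km

Total weighted distance at each candidate:
  P (10, 6): total = 575.2
  Q (12, 1): total = 1063.5
  R (2, 1): total = 1482.3
Minimum is at P with total 575.2 km.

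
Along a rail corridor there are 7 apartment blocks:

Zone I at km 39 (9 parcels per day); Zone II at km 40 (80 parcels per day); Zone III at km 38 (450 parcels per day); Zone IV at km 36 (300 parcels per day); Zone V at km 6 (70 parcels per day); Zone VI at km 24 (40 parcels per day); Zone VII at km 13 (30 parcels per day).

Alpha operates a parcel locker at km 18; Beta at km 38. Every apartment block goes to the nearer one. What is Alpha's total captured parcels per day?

The indifferent point is the midpoint (18+38)/2 = 28; apartment blocks left of it (closer to Alpha at 18) go to Alpha, those right go to Beta.
  Zone V at 6 (w=70) → Alpha
  Zone VII at 13 (w=30) → Alpha
  Zone VI at 24 (w=40) → Alpha
  Zone IV at 36 (w=300) → Beta
  Zone III at 38 (w=450) → Beta
  Zone I at 39 (w=9) → Beta
  Zone II at 40 (w=80) → Beta
Alpha captures 140; Beta captures 839.

140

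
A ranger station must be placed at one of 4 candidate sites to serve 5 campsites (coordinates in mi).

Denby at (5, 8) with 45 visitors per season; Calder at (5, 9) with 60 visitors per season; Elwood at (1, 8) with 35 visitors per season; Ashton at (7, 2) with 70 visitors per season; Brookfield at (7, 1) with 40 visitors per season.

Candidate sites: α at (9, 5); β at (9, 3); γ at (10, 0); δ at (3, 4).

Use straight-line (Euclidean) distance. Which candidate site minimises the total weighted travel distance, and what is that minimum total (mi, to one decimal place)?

Total weighted distance at each candidate:
  α (9, 5): total = 1294.7
  β (9, 3): total = 1320.7
  γ (10, 0): total = 1842.6
  δ (3, 4): total = 1193.9
Minimum is at δ with total 1193.9 mi.

δ, total 1193.9 mi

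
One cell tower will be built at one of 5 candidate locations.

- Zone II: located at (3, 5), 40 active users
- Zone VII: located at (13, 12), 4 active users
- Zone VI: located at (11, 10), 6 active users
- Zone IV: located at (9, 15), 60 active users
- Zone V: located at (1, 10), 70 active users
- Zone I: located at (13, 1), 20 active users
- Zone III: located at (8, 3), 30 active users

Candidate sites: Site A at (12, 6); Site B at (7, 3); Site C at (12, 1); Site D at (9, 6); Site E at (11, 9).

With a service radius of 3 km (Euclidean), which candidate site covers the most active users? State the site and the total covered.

Site B, covering 30

Coverage radius r = 3 km; a point is covered iff (Δx)²+(Δy)² ≤ 3² = 9.
  Site A (12, 6): covers {none} → 0
  Site B (7, 3): covers {Zone III} → 30
  Site C (12, 1): covers {Zone I} → 20
  Site D (9, 6): covers {none} → 0
  Site E (11, 9): covers {Zone VI} → 6
Maximum coverage at Site B: 30 active users.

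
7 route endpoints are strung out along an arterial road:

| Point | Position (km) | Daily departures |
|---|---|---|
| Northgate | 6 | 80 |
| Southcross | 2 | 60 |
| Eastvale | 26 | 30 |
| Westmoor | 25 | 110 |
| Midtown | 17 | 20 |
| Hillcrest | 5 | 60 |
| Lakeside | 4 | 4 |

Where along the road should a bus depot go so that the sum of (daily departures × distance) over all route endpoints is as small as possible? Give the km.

x = 6

For a sum of weighted absolute distances on a line, the optimum is the weighted median (not the mean). Total weight W = 364; half-weight = 182.
Sort by position and accumulate weight:
  km 2 (Southcross, w=60) → cum 60
  km 4 (Lakeside, w=4) → cum 64
  km 5 (Hillcrest, w=60) → cum 124
  km 6 (Northgate, w=80) → cum 204  ≥ 182 → median here
  km 17 (Midtown, w=20) → cum 224
  km 25 (Westmoor, w=110) → cum 334
  km 26 (Eastvale, w=30) → cum 364
Optimal location: km 6.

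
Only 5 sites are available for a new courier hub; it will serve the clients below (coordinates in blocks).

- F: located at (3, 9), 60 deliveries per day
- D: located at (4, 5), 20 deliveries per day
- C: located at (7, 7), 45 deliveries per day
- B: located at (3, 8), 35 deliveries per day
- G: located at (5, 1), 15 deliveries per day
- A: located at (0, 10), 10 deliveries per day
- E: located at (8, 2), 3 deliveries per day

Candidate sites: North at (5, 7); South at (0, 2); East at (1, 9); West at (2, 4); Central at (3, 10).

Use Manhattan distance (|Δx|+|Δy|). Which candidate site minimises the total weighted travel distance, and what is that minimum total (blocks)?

Total weighted distance at each candidate:
  North (5, 7): total = 689
  South (0, 2): total = 1789
  East (1, 9): total = 967
  West (2, 4): total = 1149
  Central (3, 10): total = 799
Minimum is at North with total 689 blocks.

North, total 689 blocks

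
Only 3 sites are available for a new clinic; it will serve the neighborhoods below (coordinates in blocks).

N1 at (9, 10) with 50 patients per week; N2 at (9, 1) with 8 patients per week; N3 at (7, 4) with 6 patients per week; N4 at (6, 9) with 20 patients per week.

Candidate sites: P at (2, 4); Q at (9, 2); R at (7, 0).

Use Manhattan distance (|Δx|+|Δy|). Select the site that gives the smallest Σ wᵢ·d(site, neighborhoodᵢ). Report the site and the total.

Q, total 632 blocks

Total weighted distance at each candidate:
  P (2, 4): total = 940
  Q (9, 2): total = 632
  R (7, 0): total = 848
Minimum is at Q with total 632 blocks.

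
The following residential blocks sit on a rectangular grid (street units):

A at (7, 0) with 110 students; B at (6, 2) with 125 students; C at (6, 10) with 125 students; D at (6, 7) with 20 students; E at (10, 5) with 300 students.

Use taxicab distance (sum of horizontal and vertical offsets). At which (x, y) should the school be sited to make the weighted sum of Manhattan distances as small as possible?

Manhattan distance separates: Σwᵢ(|x−xᵢ|+|y−yᵢ|) = Σwᵢ|x−xᵢ| + Σwᵢ|y−yᵢ|, so x and y are optimised independently as 1-D weighted medians.
Total weight W = 680; half = 340.
x-coordinate, sorted with cumulative weight:
  x=6 (B, w=125) cum 125
  x=6 (C, w=125) cum 250
  x=6 (D, w=20) cum 270
  x=7 (A, w=110) cum 380  ← median
  x=10 (E, w=300) cum 680
⇒ x* = 7
y-coordinate, sorted with cumulative weight:
  y=0 (A, w=110) cum 110
  y=2 (B, w=125) cum 235
  y=5 (E, w=300) cum 535  ← median
  y=7 (D, w=20) cum 555
  y=10 (C, w=125) cum 680
⇒ y* = 5

(7, 5)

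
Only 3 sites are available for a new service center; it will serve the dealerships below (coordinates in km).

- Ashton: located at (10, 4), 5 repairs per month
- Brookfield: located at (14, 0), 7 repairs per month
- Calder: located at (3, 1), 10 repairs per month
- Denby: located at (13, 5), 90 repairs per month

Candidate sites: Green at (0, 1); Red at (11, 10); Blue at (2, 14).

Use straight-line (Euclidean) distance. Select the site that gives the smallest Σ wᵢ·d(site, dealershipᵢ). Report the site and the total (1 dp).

Red, total 708.6 km

Total weighted distance at each candidate:
  Green (0, 1): total = 1404.6
  Red (11, 10): total = 708.6
  Blue (2, 14): total = 1602.6
Minimum is at Red with total 708.6 km.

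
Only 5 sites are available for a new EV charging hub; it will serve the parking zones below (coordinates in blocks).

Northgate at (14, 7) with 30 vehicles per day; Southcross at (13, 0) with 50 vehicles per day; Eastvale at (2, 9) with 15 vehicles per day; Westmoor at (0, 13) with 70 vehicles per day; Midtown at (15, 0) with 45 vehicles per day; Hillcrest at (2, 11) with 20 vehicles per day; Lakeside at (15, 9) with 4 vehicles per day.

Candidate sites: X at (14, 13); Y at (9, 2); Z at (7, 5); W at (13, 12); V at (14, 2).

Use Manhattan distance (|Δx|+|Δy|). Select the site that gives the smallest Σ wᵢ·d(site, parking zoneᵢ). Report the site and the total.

Z, total 2858 blocks

Total weighted distance at each candidate:
  X (14, 13): total = 3030
  Y (9, 2): total = 2942
  Z (7, 5): total = 2858
  W (13, 12): total = 2860
  V (14, 2): total = 2922
Minimum is at Z with total 2858 blocks.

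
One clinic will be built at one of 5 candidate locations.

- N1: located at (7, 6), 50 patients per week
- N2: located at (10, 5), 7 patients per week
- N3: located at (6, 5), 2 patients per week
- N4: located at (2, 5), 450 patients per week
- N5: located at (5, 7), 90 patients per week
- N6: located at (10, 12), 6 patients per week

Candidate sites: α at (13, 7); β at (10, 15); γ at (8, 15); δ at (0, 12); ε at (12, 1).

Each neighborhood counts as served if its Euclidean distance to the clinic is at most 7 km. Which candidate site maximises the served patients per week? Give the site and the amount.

Coverage radius r = 7 km; a point is covered iff (Δx)²+(Δy)² ≤ 7² = 49.
  α (13, 7): covers {N1, N2, N6} → 63
  β (10, 15): covers {N6} → 6
  γ (8, 15): covers {N6} → 6
  δ (0, 12): covers {none} → 0
  ε (12, 1): covers {N2} → 7
Maximum coverage at α: 63 patients per week.

α, covering 63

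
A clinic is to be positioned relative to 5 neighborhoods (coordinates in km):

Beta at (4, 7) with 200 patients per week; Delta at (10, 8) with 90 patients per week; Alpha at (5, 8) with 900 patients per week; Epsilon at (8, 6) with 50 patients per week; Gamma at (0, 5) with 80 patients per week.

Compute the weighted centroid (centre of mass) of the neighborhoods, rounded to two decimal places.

The minimiser of Σwᵢ‖p−pᵢ‖² is the weighted centroid p* = (Σwᵢpᵢ)/(Σwᵢ).
Σwᵢ = 1320.
Σwᵢxᵢ = 200·4 + 90·10 + 900·5 + 50·8 + 80·0 = 6600.
Σwᵢyᵢ = 200·7 + 90·8 + 900·8 + 50·6 + 80·5 = 10020.
x* = 6600/1320 = 5.00, y* = 10020/1320 = 7.59.

(5.00, 7.59)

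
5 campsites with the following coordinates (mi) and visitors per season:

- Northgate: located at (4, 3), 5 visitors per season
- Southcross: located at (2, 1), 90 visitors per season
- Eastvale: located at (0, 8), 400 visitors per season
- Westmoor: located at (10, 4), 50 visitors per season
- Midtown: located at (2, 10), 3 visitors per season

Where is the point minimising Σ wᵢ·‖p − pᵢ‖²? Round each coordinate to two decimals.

(1.29, 6.45)

The minimiser of Σwᵢ‖p−pᵢ‖² is the weighted centroid p* = (Σwᵢpᵢ)/(Σwᵢ).
Σwᵢ = 548.
Σwᵢxᵢ = 5·4 + 90·2 + 400·0 + 50·10 + 3·2 = 706.
Σwᵢyᵢ = 5·3 + 90·1 + 400·8 + 50·4 + 3·10 = 3535.
x* = 706/548 = 1.29, y* = 3535/548 = 6.45.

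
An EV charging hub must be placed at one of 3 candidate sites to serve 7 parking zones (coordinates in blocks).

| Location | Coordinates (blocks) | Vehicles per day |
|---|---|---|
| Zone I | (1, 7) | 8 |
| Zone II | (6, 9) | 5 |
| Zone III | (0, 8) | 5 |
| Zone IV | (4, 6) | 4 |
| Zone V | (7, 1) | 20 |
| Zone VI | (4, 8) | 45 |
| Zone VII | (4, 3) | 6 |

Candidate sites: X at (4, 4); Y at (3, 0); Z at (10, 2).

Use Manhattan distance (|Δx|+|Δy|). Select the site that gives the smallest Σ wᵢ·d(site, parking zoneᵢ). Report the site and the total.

X, total 437 blocks

Total weighted distance at each candidate:
  X (4, 4): total = 437
  Y (3, 0): total = 744
  Z (10, 2): total = 949
Minimum is at X with total 437 blocks.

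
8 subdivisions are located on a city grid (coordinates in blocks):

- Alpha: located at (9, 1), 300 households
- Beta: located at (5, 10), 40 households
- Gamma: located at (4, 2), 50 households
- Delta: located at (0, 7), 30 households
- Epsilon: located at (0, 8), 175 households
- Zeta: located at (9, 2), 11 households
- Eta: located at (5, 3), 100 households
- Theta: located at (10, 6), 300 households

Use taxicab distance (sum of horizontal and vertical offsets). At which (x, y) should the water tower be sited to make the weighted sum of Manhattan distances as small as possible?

(9, 6)

Manhattan distance separates: Σwᵢ(|x−xᵢ|+|y−yᵢ|) = Σwᵢ|x−xᵢ| + Σwᵢ|y−yᵢ|, so x and y are optimised independently as 1-D weighted medians.
Total weight W = 1006; half = 503.
x-coordinate, sorted with cumulative weight:
  x=0 (Delta, w=30) cum 30
  x=0 (Epsilon, w=175) cum 205
  x=4 (Gamma, w=50) cum 255
  x=5 (Beta, w=40) cum 295
  x=5 (Eta, w=100) cum 395
  x=9 (Alpha, w=300) cum 695  ← median
  x=9 (Zeta, w=11) cum 706
  x=10 (Theta, w=300) cum 1006
⇒ x* = 9
y-coordinate, sorted with cumulative weight:
  y=1 (Alpha, w=300) cum 300
  y=2 (Gamma, w=50) cum 350
  y=2 (Zeta, w=11) cum 361
  y=3 (Eta, w=100) cum 461
  y=6 (Theta, w=300) cum 761  ← median
  y=7 (Delta, w=30) cum 791
  y=8 (Epsilon, w=175) cum 966
  y=10 (Beta, w=40) cum 1006
⇒ y* = 6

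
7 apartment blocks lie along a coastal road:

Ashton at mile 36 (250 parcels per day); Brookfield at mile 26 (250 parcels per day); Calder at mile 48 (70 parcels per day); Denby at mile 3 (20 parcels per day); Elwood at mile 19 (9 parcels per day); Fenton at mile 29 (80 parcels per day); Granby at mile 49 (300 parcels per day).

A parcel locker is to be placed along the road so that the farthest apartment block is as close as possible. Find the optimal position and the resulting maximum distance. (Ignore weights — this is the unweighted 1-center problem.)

location 26, max distance 23

The 1-center on a line is the midpoint of the two extreme points: leftmost at 3, rightmost at 49.
Optimal location = (3 + 49)/2 = 26; maximum distance = (49 − 3)/2 = 23.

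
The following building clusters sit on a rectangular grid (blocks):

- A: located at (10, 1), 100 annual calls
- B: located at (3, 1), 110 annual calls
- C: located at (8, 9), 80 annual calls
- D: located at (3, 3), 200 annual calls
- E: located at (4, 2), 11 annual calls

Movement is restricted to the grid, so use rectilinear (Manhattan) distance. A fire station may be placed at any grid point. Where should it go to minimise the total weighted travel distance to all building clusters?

(3, 3)

Manhattan distance separates: Σwᵢ(|x−xᵢ|+|y−yᵢ|) = Σwᵢ|x−xᵢ| + Σwᵢ|y−yᵢ|, so x and y are optimised independently as 1-D weighted medians.
Total weight W = 501; half = 250.5.
x-coordinate, sorted with cumulative weight:
  x=3 (B, w=110) cum 110
  x=3 (D, w=200) cum 310  ← median
  x=4 (E, w=11) cum 321
  x=8 (C, w=80) cum 401
  x=10 (A, w=100) cum 501
⇒ x* = 3
y-coordinate, sorted with cumulative weight:
  y=1 (A, w=100) cum 100
  y=1 (B, w=110) cum 210
  y=2 (E, w=11) cum 221
  y=3 (D, w=200) cum 421  ← median
  y=9 (C, w=80) cum 501
⇒ y* = 3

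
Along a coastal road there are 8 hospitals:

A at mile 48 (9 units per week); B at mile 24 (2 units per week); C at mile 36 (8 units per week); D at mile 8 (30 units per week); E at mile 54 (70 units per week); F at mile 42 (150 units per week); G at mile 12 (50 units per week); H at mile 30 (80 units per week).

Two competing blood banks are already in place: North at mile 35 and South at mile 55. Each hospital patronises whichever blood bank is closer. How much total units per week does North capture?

320

The indifferent point is the midpoint (35+55)/2 = 45; hospitals left of it (closer to North at 35) go to North, those right go to South.
  D at 8 (w=30) → North
  G at 12 (w=50) → North
  B at 24 (w=2) → North
  H at 30 (w=80) → North
  C at 36 (w=8) → North
  F at 42 (w=150) → North
  A at 48 (w=9) → South
  E at 54 (w=70) → South
North captures 320; South captures 79.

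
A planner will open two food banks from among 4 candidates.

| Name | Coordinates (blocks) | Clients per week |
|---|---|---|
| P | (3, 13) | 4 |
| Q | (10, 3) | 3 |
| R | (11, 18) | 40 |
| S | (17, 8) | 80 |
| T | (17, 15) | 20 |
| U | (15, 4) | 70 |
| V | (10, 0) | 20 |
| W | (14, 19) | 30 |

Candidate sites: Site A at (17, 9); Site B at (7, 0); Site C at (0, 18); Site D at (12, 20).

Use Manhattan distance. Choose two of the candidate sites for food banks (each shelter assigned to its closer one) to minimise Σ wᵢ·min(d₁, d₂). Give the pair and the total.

Evaluate every pair (each demand assigned to the nearer of the two):
  {Site A, Site D}: total = 1323
  {Site A, Site B}: total = 1826
  {Site A, Site C}: total = 1911
  {Site B, Site D}: total = 2752
  {Site C, Site D}: total = 3629
  {Site B, Site C}: total = 3680
Best pair: {Site A, Site D} with total 1323.

{Site A, Site D}, total 1323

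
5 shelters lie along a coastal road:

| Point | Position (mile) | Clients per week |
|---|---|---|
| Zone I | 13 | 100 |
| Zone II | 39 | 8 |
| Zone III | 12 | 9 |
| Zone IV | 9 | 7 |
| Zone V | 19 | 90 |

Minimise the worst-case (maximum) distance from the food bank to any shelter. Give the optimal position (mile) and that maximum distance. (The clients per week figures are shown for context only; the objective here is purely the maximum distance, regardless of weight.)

location 24, max distance 15

The 1-center on a line is the midpoint of the two extreme points: leftmost at 9, rightmost at 39.
Optimal location = (9 + 39)/2 = 24; maximum distance = (39 − 9)/2 = 15.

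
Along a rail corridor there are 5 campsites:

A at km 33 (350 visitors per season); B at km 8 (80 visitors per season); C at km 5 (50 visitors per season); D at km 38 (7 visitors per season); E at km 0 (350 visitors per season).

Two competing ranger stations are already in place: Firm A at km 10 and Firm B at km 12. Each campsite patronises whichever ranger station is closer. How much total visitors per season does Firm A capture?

480

The indifferent point is the midpoint (10+12)/2 = 11; campsites left of it (closer to Firm A at 10) go to Firm A, those right go to Firm B.
  E at 0 (w=350) → Firm A
  C at 5 (w=50) → Firm A
  B at 8 (w=80) → Firm A
  A at 33 (w=350) → Firm B
  D at 38 (w=7) → Firm B
Firm A captures 480; Firm B captures 357.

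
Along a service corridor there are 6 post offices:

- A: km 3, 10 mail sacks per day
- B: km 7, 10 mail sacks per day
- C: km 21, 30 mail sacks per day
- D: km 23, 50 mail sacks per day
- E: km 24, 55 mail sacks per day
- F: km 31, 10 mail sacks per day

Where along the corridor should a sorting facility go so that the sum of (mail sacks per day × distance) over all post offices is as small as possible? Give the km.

x = 23

For a sum of weighted absolute distances on a line, the optimum is the weighted median (not the mean). Total weight W = 165; half-weight = 82.5.
Sort by position and accumulate weight:
  km 3 (A, w=10) → cum 10
  km 7 (B, w=10) → cum 20
  km 21 (C, w=30) → cum 50
  km 23 (D, w=50) → cum 100  ≥ 82.5 → median here
  km 24 (E, w=55) → cum 155
  km 31 (F, w=10) → cum 165
Optimal location: km 23.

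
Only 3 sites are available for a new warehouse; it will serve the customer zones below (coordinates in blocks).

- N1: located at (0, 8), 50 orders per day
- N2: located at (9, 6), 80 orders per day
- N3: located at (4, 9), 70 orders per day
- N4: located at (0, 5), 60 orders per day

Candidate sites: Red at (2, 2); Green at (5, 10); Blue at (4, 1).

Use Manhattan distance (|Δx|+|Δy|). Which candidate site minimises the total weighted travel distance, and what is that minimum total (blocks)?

Green, total 1730 blocks

Total weighted distance at each candidate:
  Red (2, 2): total = 2210
  Green (5, 10): total = 1730
  Blue (4, 1): total = 2390
Minimum is at Green with total 1730 blocks.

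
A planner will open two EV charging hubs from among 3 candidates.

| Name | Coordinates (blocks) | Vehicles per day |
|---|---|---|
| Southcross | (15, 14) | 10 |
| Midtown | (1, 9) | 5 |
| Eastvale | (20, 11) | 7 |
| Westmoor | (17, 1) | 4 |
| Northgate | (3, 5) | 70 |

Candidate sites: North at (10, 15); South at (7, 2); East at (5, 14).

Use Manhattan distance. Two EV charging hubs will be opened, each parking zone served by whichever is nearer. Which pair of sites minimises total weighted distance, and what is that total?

{North, South}, total 757

Evaluate every pair (each demand assigned to the nearer of the two):
  {North, South}: total = 757
  {South, East}: total = 805
  {North, East}: total = 1057
Best pair: {North, South} with total 757.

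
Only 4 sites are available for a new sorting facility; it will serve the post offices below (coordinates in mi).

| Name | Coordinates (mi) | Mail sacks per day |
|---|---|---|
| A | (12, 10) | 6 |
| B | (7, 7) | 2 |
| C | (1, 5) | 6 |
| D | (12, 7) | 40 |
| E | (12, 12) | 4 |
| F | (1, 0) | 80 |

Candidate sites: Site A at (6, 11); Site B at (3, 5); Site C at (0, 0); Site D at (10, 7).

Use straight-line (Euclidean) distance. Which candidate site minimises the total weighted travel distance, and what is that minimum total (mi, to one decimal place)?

Total weighted distance at each candidate:
  Site A (6, 11): total = 1371.0
  Site B (3, 5): total = 927.9
  Site C (0, 0): total = 847.7
  Site D (10, 7): total = 1096.6
Minimum is at Site C with total 847.7 mi.

Site C, total 847.7 mi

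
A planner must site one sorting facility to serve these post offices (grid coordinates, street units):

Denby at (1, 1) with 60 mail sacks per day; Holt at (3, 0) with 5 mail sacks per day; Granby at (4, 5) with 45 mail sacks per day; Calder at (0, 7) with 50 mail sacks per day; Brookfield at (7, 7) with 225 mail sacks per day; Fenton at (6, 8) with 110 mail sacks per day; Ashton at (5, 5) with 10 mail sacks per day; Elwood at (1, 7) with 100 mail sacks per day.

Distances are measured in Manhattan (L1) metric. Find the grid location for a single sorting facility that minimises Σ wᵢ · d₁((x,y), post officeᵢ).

(6, 7)

Manhattan distance separates: Σwᵢ(|x−xᵢ|+|y−yᵢ|) = Σwᵢ|x−xᵢ| + Σwᵢ|y−yᵢ|, so x and y are optimised independently as 1-D weighted medians.
Total weight W = 605; half = 302.5.
x-coordinate, sorted with cumulative weight:
  x=0 (Calder, w=50) cum 50
  x=1 (Denby, w=60) cum 110
  x=1 (Elwood, w=100) cum 210
  x=3 (Holt, w=5) cum 215
  x=4 (Granby, w=45) cum 260
  x=5 (Ashton, w=10) cum 270
  x=6 (Fenton, w=110) cum 380  ← median
  x=7 (Brookfield, w=225) cum 605
⇒ x* = 6
y-coordinate, sorted with cumulative weight:
  y=0 (Holt, w=5) cum 5
  y=1 (Denby, w=60) cum 65
  y=5 (Granby, w=45) cum 110
  y=5 (Ashton, w=10) cum 120
  y=7 (Calder, w=50) cum 170
  y=7 (Brookfield, w=225) cum 395  ← median
  y=7 (Elwood, w=100) cum 495
  y=8 (Fenton, w=110) cum 605
⇒ y* = 7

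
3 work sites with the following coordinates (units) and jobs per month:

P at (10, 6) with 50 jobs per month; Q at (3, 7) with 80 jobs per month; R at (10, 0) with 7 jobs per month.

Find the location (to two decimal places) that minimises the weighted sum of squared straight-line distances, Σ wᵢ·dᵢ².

(5.91, 6.28)

The minimiser of Σwᵢ‖p−pᵢ‖² is the weighted centroid p* = (Σwᵢpᵢ)/(Σwᵢ).
Σwᵢ = 137.
Σwᵢxᵢ = 50·10 + 80·3 + 7·10 = 810.
Σwᵢyᵢ = 50·6 + 80·7 + 7·0 = 860.
x* = 810/137 = 5.91, y* = 860/137 = 6.28.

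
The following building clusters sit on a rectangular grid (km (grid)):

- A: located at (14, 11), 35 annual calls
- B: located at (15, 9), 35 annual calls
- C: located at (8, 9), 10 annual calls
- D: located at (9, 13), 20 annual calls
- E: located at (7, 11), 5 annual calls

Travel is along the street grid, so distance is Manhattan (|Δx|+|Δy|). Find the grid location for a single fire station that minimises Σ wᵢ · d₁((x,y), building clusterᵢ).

(14, 11)

Manhattan distance separates: Σwᵢ(|x−xᵢ|+|y−yᵢ|) = Σwᵢ|x−xᵢ| + Σwᵢ|y−yᵢ|, so x and y are optimised independently as 1-D weighted medians.
Total weight W = 105; half = 52.5.
x-coordinate, sorted with cumulative weight:
  x=7 (E, w=5) cum 5
  x=8 (C, w=10) cum 15
  x=9 (D, w=20) cum 35
  x=14 (A, w=35) cum 70  ← median
  x=15 (B, w=35) cum 105
⇒ x* = 14
y-coordinate, sorted with cumulative weight:
  y=9 (B, w=35) cum 35
  y=9 (C, w=10) cum 45
  y=11 (A, w=35) cum 80  ← median
  y=11 (E, w=5) cum 85
  y=13 (D, w=20) cum 105
⇒ y* = 11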